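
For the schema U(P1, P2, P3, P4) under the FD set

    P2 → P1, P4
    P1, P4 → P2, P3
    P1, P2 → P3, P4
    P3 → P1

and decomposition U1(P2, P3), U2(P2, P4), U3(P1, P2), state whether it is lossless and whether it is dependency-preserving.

Lossless test (chase): Rows 1 and 2 agree on P2; apply P2→P1, P4 and equate their P1, P4 entries. Rows 1 and 3 agree on P2; apply P2→P1, P4 and equate their P1, P4 entries. Rows 1 and 2 agree on P1, P4; apply P1, P4→P2, P3 and equate their P2, P3 entries. Rows 1 and 3 agree on P1, P4; apply P1, P4→P2, P3 and equate their P2, P3 entries. Row 1 is now all distinguished symbols — the join is lossless.
Dependency preservation: the restricted closure of {P1, P4} across the fragments never reaches {P2, P3}, so P1, P4 → P2, P3 cannot be enforced without a join — not preserved.

lossless but not dependency-preserving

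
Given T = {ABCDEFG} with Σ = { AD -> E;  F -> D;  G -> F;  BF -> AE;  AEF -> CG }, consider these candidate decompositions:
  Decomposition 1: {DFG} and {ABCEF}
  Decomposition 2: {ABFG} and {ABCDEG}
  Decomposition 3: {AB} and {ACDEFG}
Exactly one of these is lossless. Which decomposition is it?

Decomposition 1: common = {F}, closure = {DF} → lossy.
Decomposition 2: common = {ABG}, closure = {ABCDEFG} → lossless.
Decomposition 3: common = {A}, closure = {A} → lossy.

Decomposition 2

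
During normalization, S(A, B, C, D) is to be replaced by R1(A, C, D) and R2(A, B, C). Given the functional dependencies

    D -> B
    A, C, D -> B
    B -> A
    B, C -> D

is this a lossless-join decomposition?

Common attributes: R1 ∩ R2 = {A, C}.
No dependency enlarges {A, C}, so (A, C)⁺ = {A, C}.
The closure contains neither all of R1 = {A, C, D} nor all of R2 = {A, B, C}, so the common attributes are not a superkey of either fragment. The join is lossy.

No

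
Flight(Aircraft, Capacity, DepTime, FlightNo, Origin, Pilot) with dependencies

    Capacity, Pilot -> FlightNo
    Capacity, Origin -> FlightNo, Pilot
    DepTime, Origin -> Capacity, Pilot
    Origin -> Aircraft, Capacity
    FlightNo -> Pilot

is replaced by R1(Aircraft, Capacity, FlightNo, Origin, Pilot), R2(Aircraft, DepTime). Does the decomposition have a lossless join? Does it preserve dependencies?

lossy but dependency-preserving

Lossless test: (Aircraft)⁺ = {Aircraft}, which is a superkey of neither fragment — lossy.
Dependency preservation: DepTime, Origin → Capacity, Pilot is not contained in any single fragment, but the restricted closure of its left-hand side across the fragments still reaches the right-hand side; the remaining FDs each lie inside some fragment. All dependencies are preserved.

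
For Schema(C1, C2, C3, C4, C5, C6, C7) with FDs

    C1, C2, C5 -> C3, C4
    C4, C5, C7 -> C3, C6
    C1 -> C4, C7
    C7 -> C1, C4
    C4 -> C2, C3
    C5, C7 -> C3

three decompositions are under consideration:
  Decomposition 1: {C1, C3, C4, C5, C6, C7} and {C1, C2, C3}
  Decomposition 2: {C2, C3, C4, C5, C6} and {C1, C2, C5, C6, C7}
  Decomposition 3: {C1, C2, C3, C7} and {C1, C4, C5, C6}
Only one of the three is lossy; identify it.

Decomposition 1: common = {C1, C3}, closure = {C1, C2, C3, C4, C7} → lossless.
Decomposition 2: common = {C2, C5, C6}, closure = {C2, C5, C6} → lossy.
Decomposition 3: common = {C1}, closure = {C1, C2, C3, C4, C7} → lossless.

Decomposition 2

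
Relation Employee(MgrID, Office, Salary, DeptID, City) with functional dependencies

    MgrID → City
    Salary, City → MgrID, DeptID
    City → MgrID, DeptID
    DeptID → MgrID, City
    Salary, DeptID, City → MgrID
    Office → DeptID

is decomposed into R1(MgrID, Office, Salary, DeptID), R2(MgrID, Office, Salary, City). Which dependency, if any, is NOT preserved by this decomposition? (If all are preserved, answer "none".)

MgrID → City lies within R2.
Salary, City → MgrID, DeptID: restricted closure across fragments reaches MgrID, DeptID.
City → MgrID, DeptID: restricted closure across fragments reaches MgrID, DeptID.
DeptID → MgrID, City: restricted closure across fragments reaches MgrID, City.
Salary, DeptID, City → MgrID: restricted closure across fragments reaches MgrID.
Office → DeptID lies within R1.
Every dependency is enforceable on the fragments, so the decomposition is dependency-preserving.

none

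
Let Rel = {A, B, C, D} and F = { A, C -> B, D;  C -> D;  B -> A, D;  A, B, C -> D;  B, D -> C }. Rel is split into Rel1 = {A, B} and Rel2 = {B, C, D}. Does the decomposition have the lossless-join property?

Common attributes: Rel1 ∩ Rel2 = {B}.
Closure of {B}: B → A, D applies, adding A, D; B, D → C applies, adding C. So (B)⁺ = {A, B, C, D}.
This closure contains every attribute of Rel1, so Rel1 ∩ Rel2 → Rel1. The join is lossless.

Yes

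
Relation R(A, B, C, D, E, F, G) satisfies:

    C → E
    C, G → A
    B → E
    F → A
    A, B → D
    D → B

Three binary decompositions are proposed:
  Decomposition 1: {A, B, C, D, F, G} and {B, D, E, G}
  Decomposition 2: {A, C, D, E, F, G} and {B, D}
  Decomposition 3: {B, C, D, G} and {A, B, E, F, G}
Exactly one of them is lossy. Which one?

Decomposition 1: common = {B, D, G}, closure = {B, D, E, G} → lossless.
Decomposition 2: common = {D}, closure = {B, D, E} → lossless.
Decomposition 3: common = {B, G}, closure = {B, E, G} → lossy.

Decomposition 3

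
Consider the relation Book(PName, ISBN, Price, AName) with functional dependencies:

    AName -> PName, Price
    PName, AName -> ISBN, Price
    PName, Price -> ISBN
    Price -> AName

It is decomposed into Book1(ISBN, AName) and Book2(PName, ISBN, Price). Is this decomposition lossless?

Common attributes: Book1 ∩ Book2 = {ISBN}.
No dependency enlarges {ISBN}, so (ISBN)⁺ = {ISBN}.
The closure contains neither all of Book1 = {ISBN, AName} nor all of Book2 = {PName, ISBN, Price}, so the common attributes are not a superkey of either fragment. The join is lossy.

No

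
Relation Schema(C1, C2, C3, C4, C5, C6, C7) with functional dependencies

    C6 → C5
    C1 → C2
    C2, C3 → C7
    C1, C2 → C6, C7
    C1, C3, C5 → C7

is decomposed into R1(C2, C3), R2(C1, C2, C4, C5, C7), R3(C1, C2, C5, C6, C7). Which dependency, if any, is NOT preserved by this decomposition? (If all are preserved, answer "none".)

C2, C3 → C7

Check C2, C3 → C7: no single fragment contains all of {C2, C3, C7}, and the restricted closure of {C2, C3} across the fragments never reaches {C7}.
C6 → C5 is preserved.
C1 → C2 is preserved.
C1, C2 → C6, C7 is preserved.
C1, C3, C5 → C7 is preserved.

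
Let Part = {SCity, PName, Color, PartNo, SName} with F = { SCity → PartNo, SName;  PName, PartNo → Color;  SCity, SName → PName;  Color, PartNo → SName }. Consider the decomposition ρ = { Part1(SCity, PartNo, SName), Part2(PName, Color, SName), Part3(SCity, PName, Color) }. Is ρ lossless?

Chase test. Columns are SCity, PName, Color, PartNo, SName; row i has aⱼ where attribute j ∈ Parti, else bᵢⱼ.
Initial tableau (one row per fragment):
  row 1: a1 b12 b13 a4 a5
  row 2: b21 a2 a3 b24 a5
  row 3: a1 a2 a3 b34 b35
Rows 1 and 3 agree on SCity; apply SCity→PartNo, SName and equate their PartNo, SName entries.
Rows 1 and 3 agree on SCity, SName; apply SCity, SName→PName and equate their PName entries.
Rows 1 and 3 agree on PName, PartNo; apply PName, PartNo→Color and equate their Color entries.
Row 1 is now all distinguished symbols — the join is lossless.

Yes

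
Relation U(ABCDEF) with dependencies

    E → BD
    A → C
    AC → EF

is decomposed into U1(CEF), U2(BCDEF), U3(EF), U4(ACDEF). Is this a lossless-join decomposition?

Chase test. Columns are ABCDEF; row i has aⱼ where attribute j ∈ Ui, else bᵢⱼ.
Initial tableau (one row per fragment):
  row 1: b11 b12 a3 b14 a5 a6
  row 2: b21 a2 a3 a4 a5 a6
  row 3: b31 b32 b33 b34 a5 a6
  row 4: a1 b42 a3 a4 a5 a6
Rows 1 and 2 agree on E; apply E→BD and equate their BD entries.
Rows 1 and 3 agree on E; apply E→BD and equate their BD entries.
Rows 1 and 4 agree on E; apply E→BD and equate their BD entries.
Row 4 is now all distinguished symbols — the join is lossless.

Yes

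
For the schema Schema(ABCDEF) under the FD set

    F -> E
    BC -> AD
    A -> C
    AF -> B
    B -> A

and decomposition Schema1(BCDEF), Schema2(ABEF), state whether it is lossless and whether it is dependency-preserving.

lossless but not dependency-preserving

Lossless test: (BEF)⁺ = {ABCDEF}, which contains all of one fragment — lossless.
Dependency preservation: the restricted closure of {A} across the fragments never reaches {C}, so A → C cannot be enforced without a join — not preserved.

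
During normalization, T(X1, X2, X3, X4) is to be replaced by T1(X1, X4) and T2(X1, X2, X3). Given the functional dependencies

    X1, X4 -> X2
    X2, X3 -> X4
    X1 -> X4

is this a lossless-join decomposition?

Yes

Common attributes: T1 ∩ T2 = {X1}.
Closure of {X1}: X1 → X4 applies, adding X4; X1, X4 → X2 applies, adding X2. So (X1)⁺ = {X1, X2, X4}.
This closure contains every attribute of T1, so T1 ∩ T2 → T1. The join is lossless.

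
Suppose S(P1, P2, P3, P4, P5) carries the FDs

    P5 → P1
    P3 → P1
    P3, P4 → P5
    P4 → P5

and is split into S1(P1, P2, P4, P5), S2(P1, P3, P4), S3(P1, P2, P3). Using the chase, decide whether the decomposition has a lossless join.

No

Chase test. Columns are P1, P2, P3, P4, P5; row i has aⱼ where attribute j ∈ Si, else bᵢⱼ.
Initial tableau (one row per fragment):
  row 1: a1 a2 b13 a4 a5
  row 2: a1 b22 a3 a4 b25
  row 3: a1 a2 a3 b34 b35
Rows 1 and 2 agree on P4; apply P4→P5 and equate their P5 entries.
No row becomes fully distinguished — the join is lossy.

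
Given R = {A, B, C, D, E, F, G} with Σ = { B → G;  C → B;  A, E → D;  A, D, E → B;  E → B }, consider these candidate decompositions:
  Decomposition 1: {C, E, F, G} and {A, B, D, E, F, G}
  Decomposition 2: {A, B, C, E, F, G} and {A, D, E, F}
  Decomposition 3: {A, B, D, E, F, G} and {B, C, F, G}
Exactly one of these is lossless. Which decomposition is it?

Decomposition 2

Decomposition 1: common = {E, F, G}, closure = {B, E, F, G} → lossy.
Decomposition 2: common = {A, E, F}, closure = {A, B, D, E, F, G} → lossless.
Decomposition 3: common = {B, F, G}, closure = {B, F, G} → lossy.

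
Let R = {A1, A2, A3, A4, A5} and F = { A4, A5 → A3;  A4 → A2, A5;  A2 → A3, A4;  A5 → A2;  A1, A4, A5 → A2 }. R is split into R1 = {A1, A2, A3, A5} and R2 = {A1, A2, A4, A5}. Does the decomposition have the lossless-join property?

Common attributes: R1 ∩ R2 = {A1, A2, A5}.
Closure of {A1, A2, A5}: A2 → A3, A4 applies, adding A3, A4. So (A1, A2, A5)⁺ = {A1, A2, A3, A4, A5}.
This closure contains every attribute of R1, so R1 ∩ R2 → R1. The join is lossless.

Yes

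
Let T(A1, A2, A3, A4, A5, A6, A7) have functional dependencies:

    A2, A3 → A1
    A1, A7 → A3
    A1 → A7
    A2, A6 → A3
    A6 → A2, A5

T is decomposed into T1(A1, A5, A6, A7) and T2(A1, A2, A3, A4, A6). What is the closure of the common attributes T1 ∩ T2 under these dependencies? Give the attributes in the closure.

T1 ∩ T2 = {A1, A6}.
A1 → A7 applies, adding A7
A6 → A2, A5 applies, adding A2, A5
A1, A7 → A3 applies, adding A3
Closure: {A1, A2, A3, A5, A6, A7}.

A1, A2, A3, A5, A6, A7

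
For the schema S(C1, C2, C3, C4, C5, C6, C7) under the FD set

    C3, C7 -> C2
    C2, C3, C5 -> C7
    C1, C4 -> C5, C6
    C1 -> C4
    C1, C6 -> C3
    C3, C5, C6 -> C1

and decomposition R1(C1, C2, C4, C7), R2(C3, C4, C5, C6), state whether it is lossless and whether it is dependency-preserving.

Lossless test: (C4)⁺ = {C4}, which is a superkey of neither fragment — lossy.
Dependency preservation: the restricted closure of {C3, C7} across the fragments never reaches {C2}, so C3, C7 → C2 cannot be enforced without a join — not preserved.

lossy and not dependency-preserving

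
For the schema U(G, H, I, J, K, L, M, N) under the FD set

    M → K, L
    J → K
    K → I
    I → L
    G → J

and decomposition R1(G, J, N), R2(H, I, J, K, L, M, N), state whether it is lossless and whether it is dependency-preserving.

Lossless test: (J, N)⁺ = {I, J, K, L, N}, which is a superkey of neither fragment — lossy.
Dependency preservation: every FD's attributes lie within a single fragment, so each can be enforced locally — preserved.

lossy but dependency-preserving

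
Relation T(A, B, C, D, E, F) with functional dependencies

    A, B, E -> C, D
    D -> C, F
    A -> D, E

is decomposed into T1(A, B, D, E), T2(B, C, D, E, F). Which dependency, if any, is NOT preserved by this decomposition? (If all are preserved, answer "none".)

A, B, E → C, D: restricted closure across fragments reaches C, D.
D → C, F lies within T2.
A → D, E lies within T1.
Every dependency is enforceable on the fragments, so the decomposition is dependency-preserving.

none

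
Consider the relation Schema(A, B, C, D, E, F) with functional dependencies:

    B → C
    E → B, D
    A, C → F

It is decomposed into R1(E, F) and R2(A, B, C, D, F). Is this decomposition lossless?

No

Common attributes: R1 ∩ R2 = {F}.
No dependency enlarges {F}, so (F)⁺ = {F}.
The closure contains neither all of R1 = {E, F} nor all of R2 = {A, B, C, D, F}, so the common attributes are not a superkey of either fragment. The join is lossy.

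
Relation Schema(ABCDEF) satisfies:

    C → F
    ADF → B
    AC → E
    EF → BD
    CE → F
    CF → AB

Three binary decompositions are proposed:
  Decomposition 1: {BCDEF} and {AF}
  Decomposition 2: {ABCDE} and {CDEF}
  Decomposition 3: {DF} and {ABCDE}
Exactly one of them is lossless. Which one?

Decomposition 2

Decomposition 1: common = {F}, closure = {F} → lossy.
Decomposition 2: common = {CDE}, closure = {ABCDEF} → lossless.
Decomposition 3: common = {D}, closure = {D} → lossy.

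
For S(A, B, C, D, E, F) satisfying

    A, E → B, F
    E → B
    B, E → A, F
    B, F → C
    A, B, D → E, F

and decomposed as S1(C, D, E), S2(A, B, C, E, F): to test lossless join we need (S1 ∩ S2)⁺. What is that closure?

S1 ∩ S2 = {C, E}.
E → B applies, adding B
B, E → A, F applies, adding A, F
Closure: {A, B, C, E, F}.

A, B, C, E, F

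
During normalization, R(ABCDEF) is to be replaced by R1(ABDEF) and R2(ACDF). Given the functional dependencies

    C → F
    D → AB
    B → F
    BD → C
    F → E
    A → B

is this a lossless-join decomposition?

Yes

Common attributes: R1 ∩ R2 = {ADF}.
Closure of {ADF}: D → AB applies, adding B; BD → C applies, adding C; F → E applies, adding E. So (ADF)⁺ = {ABCDEF}.
This closure contains every attribute of R1, so R1 ∩ R2 → R1. The join is lossless.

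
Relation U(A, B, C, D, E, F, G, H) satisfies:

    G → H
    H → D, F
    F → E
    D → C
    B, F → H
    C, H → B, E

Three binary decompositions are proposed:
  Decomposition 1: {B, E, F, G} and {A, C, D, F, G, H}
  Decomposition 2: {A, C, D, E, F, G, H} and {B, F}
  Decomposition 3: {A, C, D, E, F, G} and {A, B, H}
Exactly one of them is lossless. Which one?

Decomposition 1: common = {F, G}, closure = {B, C, D, E, F, G, H} → lossless.
Decomposition 2: common = {F}, closure = {E, F} → lossy.
Decomposition 3: common = {A}, closure = {A} → lossy.

Decomposition 1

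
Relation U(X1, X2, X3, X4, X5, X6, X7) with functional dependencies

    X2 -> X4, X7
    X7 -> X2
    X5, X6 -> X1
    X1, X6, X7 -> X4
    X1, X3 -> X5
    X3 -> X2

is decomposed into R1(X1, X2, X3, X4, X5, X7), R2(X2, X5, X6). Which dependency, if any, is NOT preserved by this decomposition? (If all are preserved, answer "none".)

Check X5, X6 → X1: no single fragment contains all of {X1, X5, X6}, and the restricted closure of {X5, X6} across the fragments never reaches {X1}.
X2 → X4, X7 is preserved.
X7 → X2 is preserved.
X1, X6, X7 → X4 is preserved.
X1, X3 → X5 is preserved.
X3 → X2 is preserved.

X5, X6 -> X1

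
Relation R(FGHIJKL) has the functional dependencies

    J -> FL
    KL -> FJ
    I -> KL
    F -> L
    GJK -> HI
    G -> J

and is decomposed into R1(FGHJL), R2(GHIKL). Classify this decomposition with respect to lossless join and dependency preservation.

lossless but not dependency-preserving

Lossless test: (GHL)⁺ = {FGHJL}, which contains all of one fragment — lossless.
Dependency preservation: the restricted closure of {KL} across the fragments never reaches {FJ}, so KL → FJ cannot be enforced without a join — not preserved.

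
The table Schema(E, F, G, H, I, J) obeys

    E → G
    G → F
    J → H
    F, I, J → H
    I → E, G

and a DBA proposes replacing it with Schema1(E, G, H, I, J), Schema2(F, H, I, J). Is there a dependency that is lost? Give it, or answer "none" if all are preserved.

Check G → F: no single fragment contains all of {F, G}, and the restricted closure of {G} across the fragments never reaches {F}.
E → G is preserved.
J → H is preserved.
F, I, J → H is preserved.
I → E, G is preserved.

G → F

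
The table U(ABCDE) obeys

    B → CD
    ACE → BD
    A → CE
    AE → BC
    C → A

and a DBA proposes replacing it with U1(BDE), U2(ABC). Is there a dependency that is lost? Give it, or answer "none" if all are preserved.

B → CD: restricted closure across fragments reaches CD.
ACE → BD: restricted closure across fragments reaches BD.
A → CE: restricted closure across fragments reaches CE.
AE → BC: restricted closure across fragments reaches BC.
C → A lies within U2.
Every dependency is enforceable on the fragments, so the decomposition is dependency-preserving.

none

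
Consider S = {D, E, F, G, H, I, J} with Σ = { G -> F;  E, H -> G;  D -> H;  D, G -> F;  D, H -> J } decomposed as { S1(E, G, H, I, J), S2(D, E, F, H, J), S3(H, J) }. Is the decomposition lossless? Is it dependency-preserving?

Lossless test (chase): Rows 1 and 2 agree on E, H; apply E, H→G and equate their G entries. Rows 1 and 2 agree on G; apply G→F and equate their F entries. No row becomes fully distinguished — the join is lossy.
Dependency preservation: the restricted closure of {G} across the fragments never reaches {F}, so G → F cannot be enforced without a join — not preserved.

lossy and not dependency-preserving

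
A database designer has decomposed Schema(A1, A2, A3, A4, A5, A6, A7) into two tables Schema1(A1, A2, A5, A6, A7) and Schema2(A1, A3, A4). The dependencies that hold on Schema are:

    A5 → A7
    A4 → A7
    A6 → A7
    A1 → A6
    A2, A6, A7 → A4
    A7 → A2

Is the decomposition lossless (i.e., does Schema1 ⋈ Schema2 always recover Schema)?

No

Common attributes: Schema1 ∩ Schema2 = {A1}.
Closure of {A1}: A1 → A6 applies, adding A6; A6 → A7 applies, adding A7; A7 → A2 applies, adding A2; A2, A6, A7 → A4 applies, adding A4. So (A1)⁺ = {A1, A2, A4, A6, A7}.
The closure contains neither all of Schema1 = {A1, A2, A5, A6, A7} nor all of Schema2 = {A1, A3, A4}, so the common attributes are not a superkey of either fragment. The join is lossy.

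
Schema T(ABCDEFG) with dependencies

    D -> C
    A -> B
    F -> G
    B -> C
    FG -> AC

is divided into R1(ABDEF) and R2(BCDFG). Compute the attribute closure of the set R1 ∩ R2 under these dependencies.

ABCDFG

R1 ∩ R2 = {BDF}.
D → C applies, adding C
F → G applies, adding G
FG → AC applies, adding A
Closure: {ABCDFG}.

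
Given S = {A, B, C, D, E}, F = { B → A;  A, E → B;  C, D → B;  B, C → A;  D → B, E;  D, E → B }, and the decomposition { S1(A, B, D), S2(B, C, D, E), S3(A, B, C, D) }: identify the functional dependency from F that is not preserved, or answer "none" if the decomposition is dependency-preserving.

Check A, E → B: no single fragment contains all of {A, B, E}, and the restricted closure of {A, E} across the fragments never reaches {B}.
B → A is preserved.
C, D → B is preserved.
B, C → A is preserved.
D → B, E is preserved.
D, E → B is preserved.

A, E → B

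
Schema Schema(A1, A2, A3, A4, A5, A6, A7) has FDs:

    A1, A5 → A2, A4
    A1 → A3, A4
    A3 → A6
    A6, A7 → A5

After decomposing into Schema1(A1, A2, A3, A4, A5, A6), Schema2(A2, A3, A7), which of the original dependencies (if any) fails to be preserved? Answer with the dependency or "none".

Check A6, A7 → A5: no single fragment contains all of {A5, A6, A7}, and the restricted closure of {A6, A7} across the fragments never reaches {A5}.
A1, A5 → A2, A4 is preserved.
A1 → A3, A4 is preserved.
A3 → A6 is preserved.

A6, A7 → A5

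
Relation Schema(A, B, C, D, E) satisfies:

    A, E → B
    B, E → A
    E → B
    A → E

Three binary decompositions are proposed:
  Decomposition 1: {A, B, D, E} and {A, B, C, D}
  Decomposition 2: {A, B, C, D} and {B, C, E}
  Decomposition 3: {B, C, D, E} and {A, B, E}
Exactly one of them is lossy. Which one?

Decomposition 1: common = {A, B, D}, closure = {A, B, D, E} → lossless.
Decomposition 2: common = {B, C}, closure = {B, C} → lossy.
Decomposition 3: common = {B, E}, closure = {A, B, E} → lossless.

Decomposition 2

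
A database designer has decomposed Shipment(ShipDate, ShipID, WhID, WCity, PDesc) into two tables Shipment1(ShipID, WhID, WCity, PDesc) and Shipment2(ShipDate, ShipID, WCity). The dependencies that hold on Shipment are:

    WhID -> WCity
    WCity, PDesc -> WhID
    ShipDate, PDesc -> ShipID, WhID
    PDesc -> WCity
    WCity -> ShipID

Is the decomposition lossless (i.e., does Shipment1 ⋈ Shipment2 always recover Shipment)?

No

Common attributes: Shipment1 ∩ Shipment2 = {ShipID, WCity}.
No dependency enlarges {ShipID, WCity}, so (ShipID, WCity)⁺ = {ShipID, WCity}.
The closure contains neither all of Shipment1 = {ShipID, WhID, WCity, PDesc} nor all of Shipment2 = {ShipDate, ShipID, WCity}, so the common attributes are not a superkey of either fragment. The join is lossy.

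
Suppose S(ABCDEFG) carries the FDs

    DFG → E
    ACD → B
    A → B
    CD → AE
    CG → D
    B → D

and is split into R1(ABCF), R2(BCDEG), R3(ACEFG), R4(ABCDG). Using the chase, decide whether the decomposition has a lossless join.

Chase test. Columns are ABCDEFG; row i has aⱼ where attribute j ∈ Ri, else bᵢⱼ.
Initial tableau (one row per fragment):
  row 1: a1 a2 a3 b14 b15 a6 b17
  row 2: b21 a2 a3 a4 a5 b26 a7
  row 3: a1 b32 a3 b34 a5 a6 a7
  row 4: a1 a2 a3 a4 b45 b46 a7
Rows 1 and 3 agree on A; apply A→B and equate their B entries.
Rows 2 and 4 agree on CD; apply CD→AE and equate their AE entries.
Rows 2 and 3 agree on CG; apply CG→D and equate their D entries.
Rows 1 and 2 agree on B; apply B→D and equate their D entries.
Rows 1 and 2 agree on CD; apply CD→AE and equate their AE entries.
Row 3 is now all distinguished symbols — the join is lossless.

Yes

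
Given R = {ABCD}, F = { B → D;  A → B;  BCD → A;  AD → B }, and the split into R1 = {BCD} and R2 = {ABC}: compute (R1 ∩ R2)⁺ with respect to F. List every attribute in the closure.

R1 ∩ R2 = {BC}.
B → D applies, adding D
BCD → A applies, adding A
Closure: {ABCD}.

ABCD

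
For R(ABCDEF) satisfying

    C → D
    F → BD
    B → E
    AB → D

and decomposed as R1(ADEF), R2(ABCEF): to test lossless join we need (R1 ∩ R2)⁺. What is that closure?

R1 ∩ R2 = {AEF}.
F → BD applies, adding BD
Closure: {ABDEF}.

ABDEF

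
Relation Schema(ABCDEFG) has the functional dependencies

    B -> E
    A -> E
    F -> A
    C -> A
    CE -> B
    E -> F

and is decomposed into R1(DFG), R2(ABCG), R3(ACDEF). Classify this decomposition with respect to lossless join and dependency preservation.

lossy but dependency-preserving

Lossless test (chase): Rows 2 and 3 agree on A; apply A→E and equate their E entries. Rows 1 and 3 agree on F; apply F→A and equate their A entries. Rows 2 and 3 agree on CE; apply CE→B and equate their B entries. Rows 2 and 3 agree on E; apply E→F and equate their F entries. Rows 1 and 2 agree on A; apply A→E and equate their E entries. No row becomes fully distinguished — the join is lossy.
Dependency preservation: B → E; CE → B are not contained in any single fragment, but the restricted closure of each left-hand side across the fragments still reaches the right-hand side; the remaining FDs each lie inside some fragment. All dependencies are preserved.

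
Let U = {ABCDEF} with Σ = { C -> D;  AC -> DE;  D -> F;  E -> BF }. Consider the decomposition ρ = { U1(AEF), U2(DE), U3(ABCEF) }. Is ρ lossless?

No

Chase test. Columns are ABCDEF; row i has aⱼ where attribute j ∈ Ui, else bᵢⱼ.
Initial tableau (one row per fragment):
  row 1: a1 b12 b13 b14 a5 a6
  row 2: b21 b22 b23 a4 a5 b26
  row 3: a1 a2 a3 b34 a5 a6
Rows 1 and 2 agree on E; apply E→BF and equate their BF entries.
Rows 1 and 3 agree on E; apply E→BF and equate their BF entries.
No row becomes fully distinguished — the join is lossy.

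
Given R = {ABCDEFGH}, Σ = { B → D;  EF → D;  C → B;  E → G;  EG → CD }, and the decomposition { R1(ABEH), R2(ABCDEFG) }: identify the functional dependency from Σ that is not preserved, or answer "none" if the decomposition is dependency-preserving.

B → D lies within R2.
EF → D lies within R2.
C → B lies within R2.
E → G lies within R2.
EG → CD lies within R2.
Every dependency is enforceable on the fragments, so the decomposition is dependency-preserving.

none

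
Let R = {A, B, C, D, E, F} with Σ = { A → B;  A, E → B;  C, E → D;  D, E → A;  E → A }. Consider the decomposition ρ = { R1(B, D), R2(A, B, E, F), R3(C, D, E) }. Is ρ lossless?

No

Chase test. Columns are A, B, C, D, E, F; row i has aⱼ where attribute j ∈ Ri, else bᵢⱼ.
Initial tableau (one row per fragment):
  row 1: b11 a2 b13 a4 b15 b16
  row 2: a1 a2 b23 b24 a5 a6
  row 3: b31 b32 a3 a4 a5 b36
Rows 2 and 3 agree on E; apply E→A and equate their A entries.
Rows 2 and 3 agree on A; apply A→B and equate their B entries.
No row becomes fully distinguished — the join is lossy.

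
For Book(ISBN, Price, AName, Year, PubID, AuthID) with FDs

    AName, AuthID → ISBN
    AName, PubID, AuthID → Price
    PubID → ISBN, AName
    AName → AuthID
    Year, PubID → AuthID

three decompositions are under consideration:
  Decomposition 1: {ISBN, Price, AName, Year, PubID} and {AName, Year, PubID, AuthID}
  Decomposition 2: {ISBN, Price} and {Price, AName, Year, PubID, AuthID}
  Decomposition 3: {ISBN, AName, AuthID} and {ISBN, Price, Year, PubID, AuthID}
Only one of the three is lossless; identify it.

Decomposition 1: common = {AName, Year, PubID}, closure = {ISBN, Price, AName, Year, PubID, AuthID} → lossless.
Decomposition 2: common = {Price}, closure = {Price} → lossy.
Decomposition 3: common = {ISBN, AuthID}, closure = {ISBN, AuthID} → lossy.

Decomposition 1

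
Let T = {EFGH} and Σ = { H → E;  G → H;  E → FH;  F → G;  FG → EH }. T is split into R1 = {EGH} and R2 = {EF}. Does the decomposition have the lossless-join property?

Yes

Common attributes: R1 ∩ R2 = {E}.
Closure of {E}: E → FH applies, adding FH; F → G applies, adding G. So (E)⁺ = {EFGH}.
This closure contains every attribute of R1, so R1 ∩ R2 → R1. The join is lossless.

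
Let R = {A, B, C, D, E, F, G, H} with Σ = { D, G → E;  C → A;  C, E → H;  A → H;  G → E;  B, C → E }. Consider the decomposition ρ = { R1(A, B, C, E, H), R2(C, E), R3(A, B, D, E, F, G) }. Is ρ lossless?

No

Chase test. Columns are A, B, C, D, E, F, G, H; row i has aⱼ where attribute j ∈ Ri, else bᵢⱼ.
Initial tableau (one row per fragment):
  row 1: a1 a2 a3 b14 a5 b16 b17 a8
  row 2: b21 b22 a3 b24 a5 b26 b27 b28
  row 3: a1 a2 b33 a4 a5 a6 a7 b38
Rows 1 and 2 agree on C; apply C→A and equate their A entries.
Rows 1 and 2 agree on C, E; apply C, E→H and equate their H entries.
Rows 1 and 3 agree on A; apply A→H and equate their H entries.
No row becomes fully distinguished — the join is lossy.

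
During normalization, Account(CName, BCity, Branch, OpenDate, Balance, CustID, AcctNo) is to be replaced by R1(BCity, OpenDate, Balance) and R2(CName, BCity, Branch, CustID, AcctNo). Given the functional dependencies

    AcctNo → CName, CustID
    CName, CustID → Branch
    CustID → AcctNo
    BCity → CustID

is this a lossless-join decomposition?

Yes

Common attributes: R1 ∩ R2 = {BCity}.
Closure of {BCity}: BCity → CustID applies, adding CustID; CustID → AcctNo applies, adding AcctNo; AcctNo → CName, CustID applies, adding CName; CName, CustID → Branch applies, adding Branch. So (BCity)⁺ = {CName, BCity, Branch, CustID, AcctNo}.
This closure contains every attribute of R2, so R1 ∩ R2 → R2. The join is lossless.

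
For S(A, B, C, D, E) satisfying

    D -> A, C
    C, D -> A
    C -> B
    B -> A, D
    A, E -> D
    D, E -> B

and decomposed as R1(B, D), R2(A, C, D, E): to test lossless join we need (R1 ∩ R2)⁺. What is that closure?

A, B, C, D

R1 ∩ R2 = {D}.
D → A, C applies, adding A, C
C → B applies, adding B
Closure: {A, B, C, D}.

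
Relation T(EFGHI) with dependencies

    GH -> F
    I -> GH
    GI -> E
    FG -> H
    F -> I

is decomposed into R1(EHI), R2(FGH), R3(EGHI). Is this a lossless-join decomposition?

Chase test. Columns are EFGHI; row i has aⱼ where attribute j ∈ Ri, else bᵢⱼ.
Initial tableau (one row per fragment):
  row 1: a1 b12 b13 a4 a5
  row 2: b21 a2 a3 a4 b25
  row 3: a1 b32 a3 a4 a5
Rows 2 and 3 agree on GH; apply GH→F and equate their F entries.
Rows 1 and 3 agree on I; apply I→GH and equate their GH entries.
Rows 2 and 3 agree on F; apply F→I and equate their I entries.
Rows 1 and 2 agree on GH; apply GH→F and equate their F entries.
Rows 1 and 2 agree on GI; apply GI→E and equate their E entries.
Row 1 is now all distinguished symbols — the join is lossless.

Yes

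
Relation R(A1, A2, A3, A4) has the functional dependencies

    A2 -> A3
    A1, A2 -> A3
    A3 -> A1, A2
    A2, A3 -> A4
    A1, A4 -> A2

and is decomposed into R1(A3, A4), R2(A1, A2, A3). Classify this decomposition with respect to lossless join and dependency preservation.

lossless but not dependency-preserving

Lossless test: (A3)⁺ = {A1, A2, A3, A4}, which contains all of one fragment — lossless.
Dependency preservation: the restricted closure of {A1, A4} across the fragments never reaches {A2}, so A1, A4 → A2 cannot be enforced without a join — not preserved.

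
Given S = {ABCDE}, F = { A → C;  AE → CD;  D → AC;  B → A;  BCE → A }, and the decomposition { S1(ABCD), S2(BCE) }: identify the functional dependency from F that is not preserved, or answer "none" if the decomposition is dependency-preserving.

AE → CD

Check AE → CD: no single fragment contains all of {ACDE}, and the restricted closure of {AE} across the fragments never reaches {CD}.
A → C is preserved.
D → AC is preserved.
B → A is preserved.
BCE → A is preserved.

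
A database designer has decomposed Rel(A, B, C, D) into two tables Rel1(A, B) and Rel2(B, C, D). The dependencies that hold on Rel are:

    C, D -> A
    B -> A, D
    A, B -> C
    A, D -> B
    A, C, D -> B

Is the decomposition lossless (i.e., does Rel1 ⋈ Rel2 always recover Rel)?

Yes

Common attributes: Rel1 ∩ Rel2 = {B}.
Closure of {B}: B → A, D applies, adding A, D; A, B → C applies, adding C. So (B)⁺ = {A, B, C, D}.
This closure contains every attribute of Rel1, so Rel1 ∩ Rel2 → Rel1. The join is lossless.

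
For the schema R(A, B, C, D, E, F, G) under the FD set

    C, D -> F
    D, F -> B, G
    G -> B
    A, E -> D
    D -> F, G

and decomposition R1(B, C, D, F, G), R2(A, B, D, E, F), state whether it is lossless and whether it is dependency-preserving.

lossy but dependency-preserving

Lossless test: (B, D, F)⁺ = {B, D, F, G}, which is a superkey of neither fragment — lossy.
Dependency preservation: every FD's attributes lie within a single fragment, so each can be enforced locally — preserved.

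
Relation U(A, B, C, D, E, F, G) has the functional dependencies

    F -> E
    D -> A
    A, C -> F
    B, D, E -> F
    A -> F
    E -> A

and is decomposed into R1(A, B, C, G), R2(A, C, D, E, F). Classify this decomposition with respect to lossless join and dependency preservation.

Lossless test: (A, C)⁺ = {A, C, E, F}, which is a superkey of neither fragment — lossy.
Dependency preservation: B, D, E → F is not contained in any single fragment, but the restricted closure of its left-hand side across the fragments still reaches the right-hand side; the remaining FDs each lie inside some fragment. All dependencies are preserved.

lossy but dependency-preserving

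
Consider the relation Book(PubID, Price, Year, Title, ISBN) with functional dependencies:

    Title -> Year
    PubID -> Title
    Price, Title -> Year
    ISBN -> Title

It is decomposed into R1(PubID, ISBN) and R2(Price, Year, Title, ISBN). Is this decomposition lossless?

Common attributes: R1 ∩ R2 = {ISBN}.
Closure of {ISBN}: ISBN → Title applies, adding Title; Title → Year applies, adding Year. So (ISBN)⁺ = {Year, Title, ISBN}.
The closure contains neither all of R1 = {PubID, ISBN} nor all of R2 = {Price, Year, Title, ISBN}, so the common attributes are not a superkey of either fragment. The join is lossy.

No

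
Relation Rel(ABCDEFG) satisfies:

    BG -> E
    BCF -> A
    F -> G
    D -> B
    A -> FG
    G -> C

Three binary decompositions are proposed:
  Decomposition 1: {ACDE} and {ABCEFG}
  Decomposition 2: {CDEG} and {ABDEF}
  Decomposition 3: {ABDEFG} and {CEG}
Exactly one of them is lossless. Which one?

Decomposition 3

Decomposition 1: common = {ACE}, closure = {ACEFG} → lossy.
Decomposition 2: common = {DE}, closure = {BDE} → lossy.
Decomposition 3: common = {EG}, closure = {CEG} → lossless.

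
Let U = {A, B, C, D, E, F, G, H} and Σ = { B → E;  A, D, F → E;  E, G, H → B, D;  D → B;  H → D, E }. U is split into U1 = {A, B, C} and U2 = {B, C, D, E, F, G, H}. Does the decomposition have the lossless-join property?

No

Common attributes: U1 ∩ U2 = {B, C}.
Closure of {B, C}: B → E applies, adding E. So (B, C)⁺ = {B, C, E}.
The closure contains neither all of U1 = {A, B, C} nor all of U2 = {B, C, D, E, F, G, H}, so the common attributes are not a superkey of either fragment. The join is lossy.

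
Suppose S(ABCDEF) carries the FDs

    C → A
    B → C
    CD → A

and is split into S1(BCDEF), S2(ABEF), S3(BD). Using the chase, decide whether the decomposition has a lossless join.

Chase test. Columns are ABCDEF; row i has aⱼ where attribute j ∈ Si, else bᵢⱼ.
Initial tableau (one row per fragment):
  row 1: b11 a2 a3 a4 a5 a6
  row 2: a1 a2 b23 b24 a5 a6
  row 3: b31 a2 b33 a4 b35 b36
Rows 1 and 2 agree on B; apply B→C and equate their C entries.
Rows 1 and 3 agree on B; apply B→C and equate their C entries.
Rows 1 and 3 agree on CD; apply CD→A and equate their A entries.
Rows 1 and 2 agree on C; apply C→A and equate their A entries.
Row 1 is now all distinguished symbols — the join is lossless.

Yes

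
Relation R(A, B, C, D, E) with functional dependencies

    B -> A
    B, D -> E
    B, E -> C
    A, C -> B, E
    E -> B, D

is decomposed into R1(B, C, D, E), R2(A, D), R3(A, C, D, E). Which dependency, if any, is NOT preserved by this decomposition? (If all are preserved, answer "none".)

Check B → A: no single fragment contains all of {A, B}, and the restricted closure of {B} across the fragments never reaches {A}.
B, D → E is preserved.
B, E → C is preserved.
A, C → B, E is preserved.
E → B, D is preserved.

B -> A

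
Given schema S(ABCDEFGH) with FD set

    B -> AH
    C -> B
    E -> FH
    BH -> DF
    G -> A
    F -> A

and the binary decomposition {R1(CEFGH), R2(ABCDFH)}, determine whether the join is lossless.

Yes

Common attributes: R1 ∩ R2 = {CFH}.
Closure of {CFH}: C → B applies, adding B; BH → DF applies, adding D; F → A applies, adding A. So (CFH)⁺ = {ABCDFH}.
This closure contains every attribute of R2, so R1 ∩ R2 → R2. The join is lossless.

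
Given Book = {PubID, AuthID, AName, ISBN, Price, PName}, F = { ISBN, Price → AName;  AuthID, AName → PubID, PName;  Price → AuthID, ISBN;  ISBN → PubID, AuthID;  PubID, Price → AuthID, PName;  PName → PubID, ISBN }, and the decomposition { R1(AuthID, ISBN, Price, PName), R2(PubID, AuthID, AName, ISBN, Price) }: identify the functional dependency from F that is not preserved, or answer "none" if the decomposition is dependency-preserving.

AuthID, AName → PubID, PName

Check AuthID, AName → PubID, PName: no single fragment contains all of {PubID, AuthID, AName, PName}, and the restricted closure of {AuthID, AName} across the fragments never reaches {PubID, PName}.
ISBN, Price → AName is preserved.
Price → AuthID, ISBN is preserved.
ISBN → PubID, AuthID is preserved.
PubID, Price → AuthID, PName is preserved.
PName → PubID, ISBN is preserved.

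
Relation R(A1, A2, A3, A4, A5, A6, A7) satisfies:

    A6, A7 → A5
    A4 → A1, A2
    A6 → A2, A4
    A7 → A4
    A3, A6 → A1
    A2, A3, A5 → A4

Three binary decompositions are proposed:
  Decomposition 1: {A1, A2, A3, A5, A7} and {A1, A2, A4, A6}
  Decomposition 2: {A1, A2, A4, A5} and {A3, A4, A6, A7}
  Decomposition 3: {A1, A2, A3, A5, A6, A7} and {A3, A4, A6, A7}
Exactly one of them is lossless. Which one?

Decomposition 1: common = {A1, A2}, closure = {A1, A2} → lossy.
Decomposition 2: common = {A4}, closure = {A1, A2, A4} → lossy.
Decomposition 3: common = {A3, A6, A7}, closure = {A1, A2, A3, A4, A5, A6, A7} → lossless.

Decomposition 3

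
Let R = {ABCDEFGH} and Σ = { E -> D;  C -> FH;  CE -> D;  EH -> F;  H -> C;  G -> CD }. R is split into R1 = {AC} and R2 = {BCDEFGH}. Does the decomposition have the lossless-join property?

Common attributes: R1 ∩ R2 = {C}.
Closure of {C}: C → FH applies, adding FH. So (C)⁺ = {CFH}.
The closure contains neither all of R1 = {AC} nor all of R2 = {BCDEFGH}, so the common attributes are not a superkey of either fragment. The join is lossy.

No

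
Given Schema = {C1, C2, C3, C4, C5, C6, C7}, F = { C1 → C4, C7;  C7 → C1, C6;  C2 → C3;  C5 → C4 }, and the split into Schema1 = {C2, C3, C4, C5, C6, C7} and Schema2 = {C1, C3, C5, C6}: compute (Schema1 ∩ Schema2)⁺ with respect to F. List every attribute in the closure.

C3, C4, C5, C6

Schema1 ∩ Schema2 = {C3, C5, C6}.
C5 → C4 applies, adding C4
Closure: {C3, C4, C5, C6}.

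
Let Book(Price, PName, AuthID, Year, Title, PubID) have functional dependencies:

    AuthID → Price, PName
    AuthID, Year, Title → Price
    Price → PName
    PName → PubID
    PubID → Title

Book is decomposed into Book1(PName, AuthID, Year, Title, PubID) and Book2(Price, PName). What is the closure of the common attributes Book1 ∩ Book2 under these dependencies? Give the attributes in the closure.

Book1 ∩ Book2 = {PName}.
PName → PubID applies, adding PubID
PubID → Title applies, adding Title
Closure: {PName, Title, PubID}.

PName, Title, PubID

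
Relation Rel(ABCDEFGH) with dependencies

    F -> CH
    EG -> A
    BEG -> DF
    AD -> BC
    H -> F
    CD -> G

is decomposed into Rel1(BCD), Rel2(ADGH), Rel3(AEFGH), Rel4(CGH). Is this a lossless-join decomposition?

Chase test. Columns are ABCDEFGH; row i has aⱼ where attribute j ∈ Reli, else bᵢⱼ.
Initial tableau (one row per fragment):
  row 1: b11 a2 a3 a4 b15 b16 b17 b18
  row 2: a1 b22 b23 a4 b25 b26 a7 a8
  row 3: a1 b32 b33 b34 a5 a6 a7 a8
  row 4: b41 b42 a3 b44 b45 b46 a7 a8
Rows 2 and 3 agree on H; apply H→F and equate their F entries.
Rows 2 and 4 agree on H; apply H→F and equate their F entries.
Rows 2 and 3 agree on F; apply F→CH and equate their CH entries.
Rows 2 and 4 agree on F; apply F→CH and equate their CH entries.
Rows 1 and 2 agree on CD; apply CD→G and equate their G entries.
No row becomes fully distinguished — the join is lossy.

No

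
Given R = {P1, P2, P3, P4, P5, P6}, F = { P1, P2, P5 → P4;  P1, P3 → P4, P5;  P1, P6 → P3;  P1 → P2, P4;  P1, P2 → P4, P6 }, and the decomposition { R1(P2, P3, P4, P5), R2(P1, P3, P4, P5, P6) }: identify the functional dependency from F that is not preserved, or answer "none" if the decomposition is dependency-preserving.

P1 → P2, P4

Check P1 → P2, P4: no single fragment contains all of {P1, P2, P4}, and the restricted closure of {P1} across the fragments never reaches {P2, P4}.
P1, P2, P5 → P4 is preserved.
P1, P3 → P4, P5 is preserved.
P1, P6 → P3 is preserved.
P1, P2 → P4, P6 is preserved.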